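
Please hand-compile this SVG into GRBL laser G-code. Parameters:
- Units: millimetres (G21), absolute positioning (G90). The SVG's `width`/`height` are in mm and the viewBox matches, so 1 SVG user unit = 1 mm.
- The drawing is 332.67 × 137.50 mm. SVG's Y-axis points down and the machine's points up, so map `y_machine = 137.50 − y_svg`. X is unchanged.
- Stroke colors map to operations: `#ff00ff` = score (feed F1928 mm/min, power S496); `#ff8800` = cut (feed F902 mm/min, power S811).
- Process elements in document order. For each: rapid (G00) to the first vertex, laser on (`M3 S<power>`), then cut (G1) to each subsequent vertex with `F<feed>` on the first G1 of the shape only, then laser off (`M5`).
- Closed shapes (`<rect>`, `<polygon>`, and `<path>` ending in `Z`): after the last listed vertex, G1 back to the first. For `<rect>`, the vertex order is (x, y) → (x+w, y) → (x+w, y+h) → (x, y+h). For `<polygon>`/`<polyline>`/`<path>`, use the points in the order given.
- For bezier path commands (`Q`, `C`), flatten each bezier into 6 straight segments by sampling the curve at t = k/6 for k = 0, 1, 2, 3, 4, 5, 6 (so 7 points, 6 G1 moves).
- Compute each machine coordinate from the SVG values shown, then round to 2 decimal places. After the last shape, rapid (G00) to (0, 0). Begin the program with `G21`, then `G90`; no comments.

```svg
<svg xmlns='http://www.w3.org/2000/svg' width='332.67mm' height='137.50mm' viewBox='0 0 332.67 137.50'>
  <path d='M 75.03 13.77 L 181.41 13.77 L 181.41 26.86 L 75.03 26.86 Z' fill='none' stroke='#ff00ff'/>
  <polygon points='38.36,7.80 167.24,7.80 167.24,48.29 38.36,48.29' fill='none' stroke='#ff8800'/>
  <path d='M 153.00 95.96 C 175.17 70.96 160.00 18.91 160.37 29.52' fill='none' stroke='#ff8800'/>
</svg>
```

1 u = 1 mm; y_m = 137.50 − y.

[1] `<path>` rectangle, #ff00ff→score S496 F1928: (75.03,123.73) → (181.41,123.73) → (181.41,110.64) → (75.03,110.64) → (75.03,123.73) (closed)

[2] `<polygon>` rectangle, #ff8800→cut S811 F902: (38.36,129.70) → (167.24,129.70) → (167.24,89.21) → (38.36,89.21) → (38.36,129.70) (closed)

[3] `<path>` cubic bezier, #ff8800→cut S811 F902: (153.00,41.54) → (161.22,55.88) → (164.68,72.23) → (164.86,88.11) → (163.22,101.03) → (161.24,108.48) → (160.37,107.98)

G21
G90
G00 X75.03 Y123.73
M3 S496
G1 X181.41 Y123.73 F1928
G1 X181.41 Y110.64
G1 X75.03 Y110.64
G1 X75.03 Y123.73
M5
G00 X38.36 Y129.70
M3 S811
G1 X167.24 Y129.70 F902
G1 X167.24 Y89.21
G1 X38.36 Y89.21
G1 X38.36 Y129.70
M5
G00 X153.00 Y41.54
M3 S811
G1 X161.22 Y55.88 F902
G1 X164.68 Y72.23
G1 X164.86 Y88.11
G1 X163.22 Y101.03
G1 X161.24 Y108.48
G1 X160.37 Y107.98
M5
G00 X0.00 Y0.00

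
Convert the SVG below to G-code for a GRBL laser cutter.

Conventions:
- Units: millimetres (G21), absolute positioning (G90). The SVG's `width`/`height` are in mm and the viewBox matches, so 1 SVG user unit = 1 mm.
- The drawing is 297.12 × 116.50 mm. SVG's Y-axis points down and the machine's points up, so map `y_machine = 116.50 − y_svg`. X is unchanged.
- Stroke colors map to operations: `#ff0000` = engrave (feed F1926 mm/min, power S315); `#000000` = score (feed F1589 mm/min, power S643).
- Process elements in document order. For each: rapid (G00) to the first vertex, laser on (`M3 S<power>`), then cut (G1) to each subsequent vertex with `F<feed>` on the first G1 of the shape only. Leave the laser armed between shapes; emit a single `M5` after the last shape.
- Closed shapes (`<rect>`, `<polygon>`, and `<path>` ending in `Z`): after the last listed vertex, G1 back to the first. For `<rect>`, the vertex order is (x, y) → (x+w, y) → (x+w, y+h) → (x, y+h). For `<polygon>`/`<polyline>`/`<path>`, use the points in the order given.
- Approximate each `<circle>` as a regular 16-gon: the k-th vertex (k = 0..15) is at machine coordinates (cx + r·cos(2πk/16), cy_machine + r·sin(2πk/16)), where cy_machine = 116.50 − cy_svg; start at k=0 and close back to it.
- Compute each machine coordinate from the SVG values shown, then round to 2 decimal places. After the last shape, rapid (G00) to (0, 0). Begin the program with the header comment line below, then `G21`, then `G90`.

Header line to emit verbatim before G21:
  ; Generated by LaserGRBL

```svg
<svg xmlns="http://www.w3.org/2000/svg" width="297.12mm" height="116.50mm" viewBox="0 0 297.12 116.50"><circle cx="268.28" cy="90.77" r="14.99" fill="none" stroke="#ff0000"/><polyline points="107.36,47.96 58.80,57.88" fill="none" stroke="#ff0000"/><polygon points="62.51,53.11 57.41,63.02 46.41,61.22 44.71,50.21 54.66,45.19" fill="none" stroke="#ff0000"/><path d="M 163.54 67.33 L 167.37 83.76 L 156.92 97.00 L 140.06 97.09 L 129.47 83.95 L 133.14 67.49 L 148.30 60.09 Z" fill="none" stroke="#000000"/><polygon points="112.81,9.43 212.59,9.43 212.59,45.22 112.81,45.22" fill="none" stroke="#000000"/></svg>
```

; Generated by LaserGRBL
G21
G90
G00 X283.27 Y25.73
M3 S315
G1 X282.13 Y31.47 F1926
G1 X278.88 Y36.33
G1 X274.02 Y39.58
G1 X268.28 Y40.72
G1 X262.54 Y39.58
G1 X257.68 Y36.33
G1 X254.43 Y31.47
G1 X253.29 Y25.73
G1 X254.43 Y19.99
G1 X257.68 Y15.13
G1 X262.54 Y11.88
G1 X268.28 Y10.74
G1 X274.02 Y11.88
G1 X278.88 Y15.13
G1 X282.13 Y19.99
G1 X283.27 Y25.73
G00 X107.36 Y68.54
M3 S315
G1 X58.80 Y58.62 F1926
G00 X62.51 Y63.39
M3 S315
G1 X57.41 Y53.48 F1926
G1 X46.41 Y55.28
G1 X44.71 Y66.29
G1 X54.66 Y71.31
G1 X62.51 Y63.39
G00 X163.54 Y49.17
M3 S643
G1 X167.37 Y32.74 F1589
G1 X156.92 Y19.50
G1 X140.06 Y19.41
G1 X129.47 Y32.55
G1 X133.14 Y49.01
G1 X148.30 Y56.41
G1 X163.54 Y49.17
G00 X112.81 Y107.07
M3 S643
G1 X212.59 Y107.07 F1589
G1 X212.59 Y71.28
G1 X112.81 Y71.28
G1 X112.81 Y107.07
M5
G00 X0.00 Y0.00

viewBox `0 0 297.12 116.50` with mm width/height → 1 unit = 1 mm. Flip: y_m = 116.50 − y_svg.

**Shape 1** — `<circle>` circle, stroke `#ff0000` → engrave (S315, F1926). Machine vertices: (283.27,25.73) → (282.13,31.47) → (278.88,36.33) → (274.02,39.58) → (268.28,40.72) → (262.54,39.58) → (257.68,36.33) → (254.43,31.47) → (253.29,25.73) → (254.43,19.99) → (257.68,15.13) → (262.54,11.88) → (268.28,10.74) → (274.02,11.88) → (278.88,15.13) → (282.13,19.99) → (283.27,25.73). Closed: final G1 returns to the first vertex.

**Shape 2** — `<polyline>` line segment, stroke `#ff0000` → engrave (S315, F1926). Machine vertices: (107.36,68.54) → (58.80,58.62). Open path.

**Shape 3** — `<polygon>` regular polygon, stroke `#ff0000` → engrave (S315, F1926). Machine vertices: (62.51,63.39) → (57.41,53.48) → (46.41,55.28) → (44.71,66.29) → (54.66,71.31) → (62.51,63.39). Closed: final G1 returns to the first vertex.

**Shape 4** — `<path>` regular polygon, stroke `#000000` → score (S643, F1589). Machine vertices: (163.54,49.17) → (167.37,32.74) → (156.92,19.50) → (140.06,19.41) → (129.47,32.55) → (133.14,49.01) → (148.30,56.41) → (163.54,49.17). Closed: final G1 returns to the first vertex.

**Shape 5** — `<polygon>` rectangle, stroke `#000000` → score (S643, F1589). Machine vertices: (112.81,107.07) → (212.59,107.07) → (212.59,71.28) → (112.81,71.28) → (112.81,107.07). Closed: final G1 returns to the first vertex.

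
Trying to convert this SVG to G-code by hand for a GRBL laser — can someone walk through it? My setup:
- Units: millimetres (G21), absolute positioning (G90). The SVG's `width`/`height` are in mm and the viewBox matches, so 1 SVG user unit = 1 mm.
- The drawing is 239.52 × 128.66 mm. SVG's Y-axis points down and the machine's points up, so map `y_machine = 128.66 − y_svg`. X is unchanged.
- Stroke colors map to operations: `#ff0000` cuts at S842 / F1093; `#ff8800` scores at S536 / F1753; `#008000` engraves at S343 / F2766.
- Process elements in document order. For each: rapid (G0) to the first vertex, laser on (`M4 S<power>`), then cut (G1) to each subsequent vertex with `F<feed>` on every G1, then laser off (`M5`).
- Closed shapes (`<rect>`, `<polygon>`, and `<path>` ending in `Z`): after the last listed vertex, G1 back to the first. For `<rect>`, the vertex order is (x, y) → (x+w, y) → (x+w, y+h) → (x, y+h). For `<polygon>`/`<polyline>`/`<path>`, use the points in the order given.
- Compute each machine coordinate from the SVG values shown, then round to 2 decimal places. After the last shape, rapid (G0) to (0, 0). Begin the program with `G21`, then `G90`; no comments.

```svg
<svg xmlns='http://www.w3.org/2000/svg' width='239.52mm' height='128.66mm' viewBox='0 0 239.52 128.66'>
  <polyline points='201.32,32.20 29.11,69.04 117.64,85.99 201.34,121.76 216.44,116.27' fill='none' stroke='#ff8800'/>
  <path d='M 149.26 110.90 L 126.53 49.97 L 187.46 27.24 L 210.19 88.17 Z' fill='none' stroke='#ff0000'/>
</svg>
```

G21
G90
G0 X201.32 Y96.46
M4 S536
G1 X29.11 Y59.62 F1753
G1 X117.64 Y42.67 F1753
G1 X201.34 Y6.90 F1753
G1 X216.44 Y12.39 F1753
M5
G0 X149.26 Y17.76
M4 S842
G1 X126.53 Y78.69 F1093
G1 X187.46 Y101.42 F1093
G1 X210.19 Y40.49 F1093
G1 X149.26 Y17.76 F1093
M5
G0 X0.00 Y0.00

viewBox `0 0 239.52 128.66` with mm width/height → 1 unit = 1 mm. Flip: y_m = 128.66 − y_svg.

**Shape 1** — `<polyline>` open polyline, stroke `#ff8800` → score (S536, F1753). Machine vertices: (201.32,96.46) → (29.11,59.62) → (117.64,42.67) → (201.34,6.90) → (216.44,12.39). Open path.

**Shape 2** — `<path>` regular polygon, stroke `#ff0000` → cut (S842, F1093). Machine vertices: (149.26,17.76) → (126.53,78.69) → (187.46,101.42) → (210.19,40.49) → (149.26,17.76). Closed: final G1 returns to the first vertex.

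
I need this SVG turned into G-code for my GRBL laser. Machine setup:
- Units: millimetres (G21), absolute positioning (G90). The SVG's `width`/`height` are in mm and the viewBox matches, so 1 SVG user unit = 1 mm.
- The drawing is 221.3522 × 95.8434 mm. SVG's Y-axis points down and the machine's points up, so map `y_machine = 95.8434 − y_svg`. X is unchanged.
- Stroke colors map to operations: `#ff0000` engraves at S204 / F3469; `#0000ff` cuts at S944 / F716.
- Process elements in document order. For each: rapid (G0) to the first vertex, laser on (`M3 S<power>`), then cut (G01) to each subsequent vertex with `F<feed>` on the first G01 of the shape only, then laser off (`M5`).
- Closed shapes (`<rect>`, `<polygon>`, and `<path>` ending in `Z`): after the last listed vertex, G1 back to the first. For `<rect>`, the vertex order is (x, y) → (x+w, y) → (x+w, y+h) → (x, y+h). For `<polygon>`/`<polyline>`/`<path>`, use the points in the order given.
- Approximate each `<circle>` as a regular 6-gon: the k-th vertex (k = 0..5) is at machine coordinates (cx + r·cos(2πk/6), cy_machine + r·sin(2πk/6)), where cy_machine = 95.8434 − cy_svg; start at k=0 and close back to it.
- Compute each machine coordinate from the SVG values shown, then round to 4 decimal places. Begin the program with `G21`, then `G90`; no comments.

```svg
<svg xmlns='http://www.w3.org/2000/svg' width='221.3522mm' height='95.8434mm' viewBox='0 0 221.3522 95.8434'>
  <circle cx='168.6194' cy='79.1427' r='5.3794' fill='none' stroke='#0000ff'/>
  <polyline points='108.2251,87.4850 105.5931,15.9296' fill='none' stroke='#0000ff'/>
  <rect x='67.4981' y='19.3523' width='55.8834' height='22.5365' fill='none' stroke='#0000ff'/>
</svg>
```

G21
G90
G0 X173.9988 Y16.7007
M3 S944
G01 X171.3091 Y21.3594 F716
G01 X165.9297 Y21.3594
G01 X163.2400 Y16.7007
G01 X165.9297 Y12.0420
G01 X171.3091 Y12.0420
G01 X173.9988 Y16.7007
M5
G0 X108.2251 Y8.3584
M3 S944
G01 X105.5931 Y79.9138 F716
M5
G0 X67.4981 Y76.4911
M3 S944
G01 X123.3815 Y76.4911 F716
G01 X123.3815 Y53.9546
G01 X67.4981 Y53.9546
G01 X67.4981 Y76.4911
M5

Since the viewBox matches the mm dimensions, user units are millimetres directly. The only transform is the Y-flip y_m = 95.8434 − y_svg.

Shape 1 is a circle drawn with `<circle>`. Its stroke #0000ff means cut at S944, F716. After flipping Y the toolpath is (173.9988,16.7007) → (171.3091,21.3594) → (165.9297,21.3594) → (163.2400,16.7007) → (165.9297,12.0420) → (171.3091,12.0420) → (173.9988,16.7007), returning to the start.

Shape 2 is a line segment drawn with `<polyline>`. Its stroke #0000ff means cut at S944, F716. After flipping Y the toolpath is (108.2251,8.3584) → (105.5931,79.9138).

Shape 3 is a rectangle drawn with `<rect>`. Its stroke #0000ff means cut at S944, F716. After flipping Y the toolpath is (67.4981,76.4911) → (123.3815,76.4911) → (123.3815,53.9546) → (67.4981,53.9546) → (67.4981,76.4911), returning to the start.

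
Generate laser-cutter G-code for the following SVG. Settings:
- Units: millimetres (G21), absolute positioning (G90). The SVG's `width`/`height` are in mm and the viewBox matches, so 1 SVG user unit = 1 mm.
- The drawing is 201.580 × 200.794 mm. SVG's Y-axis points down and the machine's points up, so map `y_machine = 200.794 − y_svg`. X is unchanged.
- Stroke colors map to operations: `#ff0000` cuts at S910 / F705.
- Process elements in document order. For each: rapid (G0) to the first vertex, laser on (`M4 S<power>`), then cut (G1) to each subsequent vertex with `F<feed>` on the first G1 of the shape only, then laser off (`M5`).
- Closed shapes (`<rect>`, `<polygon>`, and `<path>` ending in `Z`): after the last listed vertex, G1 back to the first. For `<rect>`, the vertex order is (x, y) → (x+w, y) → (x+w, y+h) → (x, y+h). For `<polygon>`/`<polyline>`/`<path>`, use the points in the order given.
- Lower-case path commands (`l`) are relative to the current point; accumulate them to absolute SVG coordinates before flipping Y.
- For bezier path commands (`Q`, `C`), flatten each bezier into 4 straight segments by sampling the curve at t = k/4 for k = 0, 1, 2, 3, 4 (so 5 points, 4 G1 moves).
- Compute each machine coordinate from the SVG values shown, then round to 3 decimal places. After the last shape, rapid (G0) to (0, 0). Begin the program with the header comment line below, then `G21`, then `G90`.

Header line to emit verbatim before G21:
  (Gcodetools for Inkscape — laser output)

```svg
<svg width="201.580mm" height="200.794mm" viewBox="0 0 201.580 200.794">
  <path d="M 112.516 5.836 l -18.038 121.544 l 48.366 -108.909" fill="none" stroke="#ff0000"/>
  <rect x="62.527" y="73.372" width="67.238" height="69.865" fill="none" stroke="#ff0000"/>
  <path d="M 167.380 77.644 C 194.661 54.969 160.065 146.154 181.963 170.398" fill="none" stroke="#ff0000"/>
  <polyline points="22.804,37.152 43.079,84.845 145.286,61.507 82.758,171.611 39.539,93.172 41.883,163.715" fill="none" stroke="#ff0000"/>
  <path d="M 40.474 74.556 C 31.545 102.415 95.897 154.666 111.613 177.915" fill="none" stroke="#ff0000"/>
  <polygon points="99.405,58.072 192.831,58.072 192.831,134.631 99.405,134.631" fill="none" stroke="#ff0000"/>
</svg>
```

(Gcodetools for Inkscape — laser output)
G21
G90
G0 X112.516 Y194.958
M4 S910
G1 X94.478 Y73.414 F705
G1 X142.844 Y182.323
M5
G0 X62.527 Y127.422
M4 S910
G1 X129.765 Y127.422 F705
G1 X129.765 Y57.557
G1 X62.527 Y57.557
G1 X62.527 Y127.422
M5
G0 X167.380 Y123.150
M4 S910
G1 X178.088 Y121.633 F705
G1 X176.690 Y94.368
G1 X174.283 Y58.305
G1 X181.963 Y30.396
M5
G0 X22.804 Y163.642
M4 S910
G1 X43.079 Y115.949 F705
G1 X145.286 Y139.287
G1 X82.758 Y29.183
G1 X39.539 Y107.622
G1 X41.883 Y37.079
M5
G0 X40.474 Y126.238
M4 S910
G1 X45.612 Y101.605 F705
G1 X66.802 Y72.830
G1 X92.612 Y44.919
G1 X111.613 Y22.879
M5
G0 X99.405 Y142.722
M4 S910
G1 X192.831 Y142.722 F705
G1 X192.831 Y66.163
G1 X99.405 Y66.163
G1 X99.405 Y142.722
M5
G0 X0.000 Y0.000

viewBox `0 0 201.580 200.794` with mm width/height → 1 unit = 1 mm. Flip: y_m = 200.794 − y_svg.

**Shape 1** — `<path>` open polyline, stroke `#ff0000` → cut (S910, F705). Machine vertices: (112.516,194.958) → (94.478,73.414) → (142.844,182.323). Open path.

**Shape 2** — `<rect>` rectangle, stroke `#ff0000` → cut (S910, F705). Machine vertices: (62.527,127.422) → (129.765,127.422) → (129.765,57.557) → (62.527,57.557) → (62.527,127.422). Closed: final G1 returns to the first vertex.

**Shape 3** — `<path>` cubic bezier, stroke `#ff0000` → cut (S910, F705). Control points (SVG): P0=(167.380,77.644), P1=(194.661,54.969), P2=(160.065,146.154), P3=(181.963,170.398); sampled at t=k/4. Machine vertices: (167.380,123.150) → (178.088,121.633) → (176.690,94.368) → (174.283,58.305) → (181.963,30.396). Open path.

**Shape 4** — `<polyline>` open polyline, stroke `#ff0000` → cut (S910, F705). Machine vertices: (22.804,163.642) → (43.079,115.949) → (145.286,139.287) → (82.758,29.183) → (39.539,107.622) → (41.883,37.079). Open path.

**Shape 5** — `<path>` cubic bezier, stroke `#ff0000` → cut (S910, F705). Control points (SVG): P0=(40.474,74.556), P1=(31.545,102.415), P2=(95.897,154.666), P3=(111.613,177.915); sampled at t=k/4. Machine vertices: (40.474,126.238) → (45.612,101.605) → (66.802,72.830) → (92.612,44.919) → (111.613,22.879). Open path.

**Shape 6** — `<polygon>` rectangle, stroke `#ff0000` → cut (S910, F705). Machine vertices: (99.405,142.722) → (192.831,142.722) → (192.831,66.163) → (99.405,66.163) → (99.405,142.722). Closed: final G1 returns to the first vertex.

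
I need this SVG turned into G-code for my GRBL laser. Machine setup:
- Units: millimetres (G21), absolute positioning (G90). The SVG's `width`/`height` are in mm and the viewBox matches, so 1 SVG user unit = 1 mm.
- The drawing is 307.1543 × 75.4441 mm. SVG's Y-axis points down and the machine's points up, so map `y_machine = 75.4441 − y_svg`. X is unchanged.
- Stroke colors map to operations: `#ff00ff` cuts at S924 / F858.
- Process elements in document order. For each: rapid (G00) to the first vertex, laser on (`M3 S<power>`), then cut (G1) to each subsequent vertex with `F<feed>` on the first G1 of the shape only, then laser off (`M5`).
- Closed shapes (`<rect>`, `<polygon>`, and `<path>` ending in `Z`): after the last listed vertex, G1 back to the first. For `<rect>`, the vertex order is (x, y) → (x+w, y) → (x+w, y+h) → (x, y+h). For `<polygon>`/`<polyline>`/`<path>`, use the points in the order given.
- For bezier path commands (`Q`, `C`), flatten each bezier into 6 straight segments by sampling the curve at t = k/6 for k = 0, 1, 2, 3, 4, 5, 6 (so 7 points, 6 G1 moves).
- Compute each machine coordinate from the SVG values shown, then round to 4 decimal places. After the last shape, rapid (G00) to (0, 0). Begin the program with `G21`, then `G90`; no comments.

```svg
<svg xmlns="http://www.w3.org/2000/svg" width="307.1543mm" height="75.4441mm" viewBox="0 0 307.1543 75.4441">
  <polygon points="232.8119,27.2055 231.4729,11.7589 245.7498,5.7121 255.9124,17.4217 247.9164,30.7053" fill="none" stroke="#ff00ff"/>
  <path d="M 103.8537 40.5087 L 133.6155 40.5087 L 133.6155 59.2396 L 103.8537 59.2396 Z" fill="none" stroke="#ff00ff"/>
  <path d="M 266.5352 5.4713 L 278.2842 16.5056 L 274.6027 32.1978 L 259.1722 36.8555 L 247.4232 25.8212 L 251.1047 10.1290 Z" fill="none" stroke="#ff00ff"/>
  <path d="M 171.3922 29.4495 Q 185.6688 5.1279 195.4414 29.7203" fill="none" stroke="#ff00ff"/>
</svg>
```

G21
G90
G00 X232.8119 Y48.2386
M3 S924
G1 X231.4729 Y63.6852 F858
G1 X245.7498 Y69.7320
G1 X255.9124 Y58.0224
G1 X247.9164 Y44.7388
G1 X232.8119 Y48.2386
M5
G00 X103.8537 Y34.9354
M3 S924
G1 X133.6155 Y34.9354 F858
G1 X133.6155 Y16.2045
G1 X103.8537 Y16.2045
G1 X103.8537 Y34.9354
M5
G00 X266.5352 Y69.9728
M3 S924
G1 X278.2842 Y58.9385 F858
G1 X274.6027 Y43.2463
G1 X259.1722 Y38.5886
G1 X247.4232 Y49.6229
G1 X251.1047 Y65.3151
G1 X266.5352 Y69.9728
M5
G00 X171.3922 Y45.9946
M3 S924
G1 X176.0260 Y52.7431 F858
G1 X180.4095 Y56.7741
G1 X184.5428 Y58.0877
G1 X188.4259 Y56.6838
G1 X192.0588 Y52.5625
G1 X195.4414 Y45.7238
M5
G00 X0.0000 Y0.0000

viewBox `0 0 307.1543 75.4441` with mm width/height → 1 unit = 1 mm. Flip: y_m = 75.4441 − y_svg.

**Shape 1** — `<polygon>` regular polygon, stroke `#ff00ff` → cut (S924, F858). Machine vertices: (232.8119,48.2386) → (231.4729,63.6852) → (245.7498,69.7320) → (255.9124,58.0224) → (247.9164,44.7388) → (232.8119,48.2386). Closed: final G1 returns to the first vertex.

**Shape 2** — `<path>` rectangle, stroke `#ff00ff` → cut (S924, F858). Machine vertices: (103.8537,34.9354) → (133.6155,34.9354) → (133.6155,16.2045) → (103.8537,16.2045) → (103.8537,34.9354). Closed: final G1 returns to the first vertex.

**Shape 3** — `<path>` regular polygon, stroke `#ff00ff` → cut (S924, F858). Machine vertices: (266.5352,69.9728) → (278.2842,58.9385) → (274.6027,43.2463) → (259.1722,38.5886) → (247.4232,49.6229) → (251.1047,65.3151) → (266.5352,69.9728). Closed: final G1 returns to the first vertex.

**Shape 4** — `<path>` quadratic bezier, stroke `#ff00ff` → cut (S924, F858). Control points (SVG): P0=(171.3922,29.4495), P1=(185.6688,5.1279), P2=(195.4414,29.7203); sampled at t=k/6. Machine vertices: (171.3922,45.9946) → (176.0260,52.7431) → (180.4095,56.7741) → (184.5428,58.0877) → (188.4259,56.6838) → (192.0588,52.5625) → (195.4414,45.7238). Open path.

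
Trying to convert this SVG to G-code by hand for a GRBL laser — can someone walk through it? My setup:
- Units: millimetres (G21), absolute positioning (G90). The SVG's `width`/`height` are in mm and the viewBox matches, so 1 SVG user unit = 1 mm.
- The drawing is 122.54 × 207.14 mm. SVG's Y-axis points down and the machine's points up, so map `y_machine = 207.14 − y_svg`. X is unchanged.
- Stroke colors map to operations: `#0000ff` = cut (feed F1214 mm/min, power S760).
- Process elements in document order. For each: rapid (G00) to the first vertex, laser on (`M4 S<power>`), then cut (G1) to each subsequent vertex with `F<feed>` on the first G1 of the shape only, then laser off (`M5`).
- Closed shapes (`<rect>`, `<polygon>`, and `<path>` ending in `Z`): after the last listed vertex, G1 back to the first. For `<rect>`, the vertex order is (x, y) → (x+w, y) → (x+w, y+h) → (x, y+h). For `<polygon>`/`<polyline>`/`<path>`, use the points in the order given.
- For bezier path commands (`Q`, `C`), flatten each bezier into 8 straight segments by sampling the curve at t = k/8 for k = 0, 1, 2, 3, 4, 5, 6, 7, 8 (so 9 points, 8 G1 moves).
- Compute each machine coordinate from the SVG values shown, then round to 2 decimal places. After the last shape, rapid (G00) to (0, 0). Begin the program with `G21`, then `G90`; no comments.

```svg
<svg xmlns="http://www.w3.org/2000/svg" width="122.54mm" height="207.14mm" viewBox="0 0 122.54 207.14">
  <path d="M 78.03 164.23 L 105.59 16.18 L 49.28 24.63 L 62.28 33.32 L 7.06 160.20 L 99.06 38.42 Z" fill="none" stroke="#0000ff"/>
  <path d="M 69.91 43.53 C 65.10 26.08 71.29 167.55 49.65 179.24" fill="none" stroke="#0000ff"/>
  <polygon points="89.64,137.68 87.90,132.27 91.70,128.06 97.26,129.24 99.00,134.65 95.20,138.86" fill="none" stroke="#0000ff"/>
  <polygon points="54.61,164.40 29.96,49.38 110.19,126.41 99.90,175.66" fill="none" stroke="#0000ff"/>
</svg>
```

G21
G90
G00 X78.03 Y42.91
M4 S760
G1 X105.59 Y190.96 F1214
G1 X49.28 Y182.51
G1 X62.28 Y173.82
G1 X7.06 Y46.94
G1 X99.06 Y168.72
G1 X78.03 Y42.91
M5
G00 X69.91 Y163.61
M4 S760
G1 X68.55 Y163.27 F1214
G1 X67.76 Y151.41
G1 X67.09 Y131.42
G1 X66.09 Y106.68
G1 X64.30 Y80.58
G1 X61.27 Y56.49
G1 X56.54 Y37.80
G1 X49.65 Y27.90
M5
G00 X89.64 Y69.46
M4 S760
G1 X87.90 Y74.87 F1214
G1 X91.70 Y79.08
G1 X97.26 Y77.90
G1 X99.00 Y72.49
G1 X95.20 Y68.28
G1 X89.64 Y69.46
M5
G00 X54.61 Y42.74
M4 S760
G1 X29.96 Y157.76 F1214
G1 X110.19 Y80.73
G1 X99.90 Y31.48
G1 X54.61 Y42.74
M5
G00 X0.00 Y0.00

viewBox `0 0 122.54 207.14` with mm width/height → 1 unit = 1 mm. Flip: y_m = 207.14 − y_svg.

**Shape 1** — `<path>` closed polygon, stroke `#0000ff` → cut (S760, F1214). Machine vertices: (78.03,42.91) → (105.59,190.96) → (49.28,182.51) → (62.28,173.82) → (7.06,46.94) → (99.06,168.72) → (78.03,42.91). Closed: final G1 returns to the first vertex.

**Shape 2** — `<path>` cubic bezier, stroke `#0000ff` → cut (S760, F1214). Control points (SVG): P0=(69.91,43.53), P1=(65.10,26.08), P2=(71.29,167.55), P3=(49.65,179.24); sampled at t=k/8. Machine vertices: (69.91,163.61) → (68.55,163.27) → (67.76,151.41) → (67.09,131.42) → (66.09,106.68) → (64.30,80.58) → (61.27,56.49) → (56.54,37.80) → (49.65,27.90). Open path.

**Shape 3** — `<polygon>` regular polygon, stroke `#0000ff` → cut (S760, F1214). Machine vertices: (89.64,69.46) → (87.90,74.87) → (91.70,79.08) → (97.26,77.90) → (99.00,72.49) → (95.20,68.28) → (89.64,69.46). Closed: final G1 returns to the first vertex.

**Shape 4** — `<polygon>` closed polygon, stroke `#0000ff` → cut (S760, F1214). Machine vertices: (54.61,42.74) → (29.96,157.76) → (110.19,80.73) → (99.90,31.48) → (54.61,42.74). Closed: final G1 returns to the first vertex.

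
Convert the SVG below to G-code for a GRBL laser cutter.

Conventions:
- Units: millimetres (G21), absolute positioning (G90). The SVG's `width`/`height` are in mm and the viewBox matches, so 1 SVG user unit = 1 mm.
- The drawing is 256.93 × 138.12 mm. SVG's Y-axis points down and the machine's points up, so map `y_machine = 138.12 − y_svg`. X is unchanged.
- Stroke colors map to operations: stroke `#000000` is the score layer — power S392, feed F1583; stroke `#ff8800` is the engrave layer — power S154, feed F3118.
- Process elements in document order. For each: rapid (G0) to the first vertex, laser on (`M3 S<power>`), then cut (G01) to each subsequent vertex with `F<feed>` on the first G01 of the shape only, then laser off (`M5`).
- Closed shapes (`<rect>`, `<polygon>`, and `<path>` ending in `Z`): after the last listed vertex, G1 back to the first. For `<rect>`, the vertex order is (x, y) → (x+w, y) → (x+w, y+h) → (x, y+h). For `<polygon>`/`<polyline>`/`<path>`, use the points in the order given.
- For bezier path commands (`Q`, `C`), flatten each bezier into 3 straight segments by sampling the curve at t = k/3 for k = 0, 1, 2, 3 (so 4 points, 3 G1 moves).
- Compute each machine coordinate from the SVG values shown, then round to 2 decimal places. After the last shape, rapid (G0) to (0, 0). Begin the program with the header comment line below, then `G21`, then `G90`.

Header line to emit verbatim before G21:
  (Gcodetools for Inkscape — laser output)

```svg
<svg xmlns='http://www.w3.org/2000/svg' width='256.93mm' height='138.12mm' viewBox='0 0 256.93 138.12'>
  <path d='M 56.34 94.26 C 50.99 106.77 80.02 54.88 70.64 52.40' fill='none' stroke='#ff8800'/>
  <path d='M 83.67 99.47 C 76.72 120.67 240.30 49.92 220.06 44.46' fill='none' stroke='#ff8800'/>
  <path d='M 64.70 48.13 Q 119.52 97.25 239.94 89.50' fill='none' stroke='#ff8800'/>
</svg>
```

(Gcodetools for Inkscape — laser output)
G21
G90
G0 X56.34 Y43.86
M3 S154
G01 X59.75 Y48.60 F3118
G01 X69.91 Y70.99
G01 X70.64 Y85.72
M5
G0 X83.67 Y38.65
M3 S154
G01 X120.44 Y42.28 F3118
G01 X192.15 Y72.26
G01 X220.06 Y93.66
M5
G0 X64.70 Y89.99
M3 S154
G01 X108.54 Y63.56 F3118
G01 X166.95 Y49.77
G01 X239.94 Y48.62
M5
G0 X0.00 Y0.00

Since the viewBox matches the mm dimensions, user units are millimetres directly. The only transform is the Y-flip y_m = 138.12 − y_svg.

Shape 1 is a cubic bezier drawn with `<path>`. Its stroke #ff8800 means engrave at S154, F3118. After flipping Y the toolpath is (56.34,43.86) → (59.75,48.60) → (69.91,70.99) → (70.64,85.72).

Shape 2 is a cubic bezier drawn with `<path>`. Its stroke #ff8800 means engrave at S154, F3118. After flipping Y the toolpath is (83.67,38.65) → (120.44,42.28) → (192.15,72.26) → (220.06,93.66).

Shape 3 is a quadratic bezier drawn with `<path>`. Its stroke #ff8800 means engrave at S154, F3118. After flipping Y the toolpath is (64.70,89.99) → (108.54,63.56) → (166.95,49.77) → (239.94,48.62).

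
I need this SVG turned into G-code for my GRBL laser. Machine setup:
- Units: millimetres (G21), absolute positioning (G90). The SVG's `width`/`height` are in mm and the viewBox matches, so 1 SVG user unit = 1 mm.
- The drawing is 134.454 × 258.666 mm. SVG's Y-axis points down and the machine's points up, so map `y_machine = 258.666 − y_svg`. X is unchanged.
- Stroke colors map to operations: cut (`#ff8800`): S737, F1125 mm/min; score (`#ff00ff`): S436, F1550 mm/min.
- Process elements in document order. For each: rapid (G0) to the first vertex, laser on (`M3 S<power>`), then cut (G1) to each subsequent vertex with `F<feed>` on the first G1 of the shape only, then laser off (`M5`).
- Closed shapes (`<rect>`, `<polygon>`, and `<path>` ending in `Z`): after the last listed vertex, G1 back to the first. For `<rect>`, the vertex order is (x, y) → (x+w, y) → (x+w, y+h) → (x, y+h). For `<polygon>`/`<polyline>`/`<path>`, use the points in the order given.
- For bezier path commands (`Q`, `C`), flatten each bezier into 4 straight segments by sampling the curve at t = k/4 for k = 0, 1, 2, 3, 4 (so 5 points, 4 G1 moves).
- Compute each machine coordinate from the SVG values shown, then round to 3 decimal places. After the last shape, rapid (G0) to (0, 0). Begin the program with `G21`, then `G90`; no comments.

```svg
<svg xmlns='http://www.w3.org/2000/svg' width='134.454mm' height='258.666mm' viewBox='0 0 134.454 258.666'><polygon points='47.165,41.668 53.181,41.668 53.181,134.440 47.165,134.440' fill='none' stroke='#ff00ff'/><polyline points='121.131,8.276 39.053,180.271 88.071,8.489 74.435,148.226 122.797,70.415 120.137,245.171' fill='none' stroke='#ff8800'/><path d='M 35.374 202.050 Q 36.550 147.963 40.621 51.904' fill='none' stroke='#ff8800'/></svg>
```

Since the viewBox matches the mm dimensions, user units are millimetres directly. The only transform is the Y-flip y_m = 258.666 − y_svg.

Shape 1 is a rectangle drawn with `<polygon>`. Its stroke #ff00ff means score at S436, F1550. After flipping Y the toolpath is (47.165,216.998) → (53.181,216.998) → (53.181,124.226) → (47.165,124.226) → (47.165,216.998), returning to the start.

Shape 2 is a open polyline drawn with `<polyline>`. Its stroke #ff8800 means cut at S737, F1125. After flipping Y the toolpath is (121.131,250.390) → (39.053,78.395) → (88.071,250.177) → (74.435,110.440) → (122.797,188.251) → (120.137,13.495).

Shape 3 is a quadratic bezier drawn with `<path>`. Its stroke #ff8800 means cut at S737, F1125. After flipping Y the toolpath is (35.374,56.616) → (36.143,86.283) → (37.274,121.196) → (38.766,161.356) → (40.621,206.762).

G21
G90
G0 X47.165 Y216.998
M3 S436
G1 X53.181 Y216.998 F1550
G1 X53.181 Y124.226
G1 X47.165 Y124.226
G1 X47.165 Y216.998
M5
G0 X121.131 Y250.390
M3 S737
G1 X39.053 Y78.395 F1125
G1 X88.071 Y250.177
G1 X74.435 Y110.440
G1 X122.797 Y188.251
G1 X120.137 Y13.495
M5
G0 X35.374 Y56.616
M3 S737
G1 X36.143 Y86.283 F1125
G1 X37.274 Y121.196
G1 X38.766 Y161.356
G1 X40.621 Y206.762
M5
G0 X0.000 Y0.000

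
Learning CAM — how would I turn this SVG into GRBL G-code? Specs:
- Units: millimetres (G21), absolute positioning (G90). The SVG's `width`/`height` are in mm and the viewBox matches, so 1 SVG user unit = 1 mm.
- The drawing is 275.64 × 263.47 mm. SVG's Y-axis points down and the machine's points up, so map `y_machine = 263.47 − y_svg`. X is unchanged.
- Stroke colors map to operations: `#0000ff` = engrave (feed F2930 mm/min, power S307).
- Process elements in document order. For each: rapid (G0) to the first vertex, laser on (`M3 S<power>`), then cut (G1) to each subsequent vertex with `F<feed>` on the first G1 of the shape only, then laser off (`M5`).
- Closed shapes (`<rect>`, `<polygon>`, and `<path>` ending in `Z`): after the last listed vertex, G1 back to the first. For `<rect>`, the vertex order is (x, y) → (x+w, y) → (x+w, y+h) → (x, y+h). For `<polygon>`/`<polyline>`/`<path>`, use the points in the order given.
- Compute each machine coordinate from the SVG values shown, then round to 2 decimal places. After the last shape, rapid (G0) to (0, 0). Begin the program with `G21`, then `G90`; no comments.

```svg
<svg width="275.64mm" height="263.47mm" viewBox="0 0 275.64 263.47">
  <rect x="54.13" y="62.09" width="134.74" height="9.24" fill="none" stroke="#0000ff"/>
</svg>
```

G21
G90
G0 X54.13 Y201.38
M3 S307
G1 X188.87 Y201.38 F2930
G1 X188.87 Y192.14
G1 X54.13 Y192.14
G1 X54.13 Y201.38
M5
G0 X0.00 Y0.00

Since the viewBox matches the mm dimensions, user units are millimetres directly. The only transform is the Y-flip y_m = 263.47 − y_svg.

Shape 1 is a rectangle drawn with `<rect>`. Its stroke #0000ff means engrave at S307, F2930. After flipping Y the toolpath is (54.13,201.38) → (188.87,201.38) → (188.87,192.14) → (54.13,192.14) → (54.13,201.38), returning to the start.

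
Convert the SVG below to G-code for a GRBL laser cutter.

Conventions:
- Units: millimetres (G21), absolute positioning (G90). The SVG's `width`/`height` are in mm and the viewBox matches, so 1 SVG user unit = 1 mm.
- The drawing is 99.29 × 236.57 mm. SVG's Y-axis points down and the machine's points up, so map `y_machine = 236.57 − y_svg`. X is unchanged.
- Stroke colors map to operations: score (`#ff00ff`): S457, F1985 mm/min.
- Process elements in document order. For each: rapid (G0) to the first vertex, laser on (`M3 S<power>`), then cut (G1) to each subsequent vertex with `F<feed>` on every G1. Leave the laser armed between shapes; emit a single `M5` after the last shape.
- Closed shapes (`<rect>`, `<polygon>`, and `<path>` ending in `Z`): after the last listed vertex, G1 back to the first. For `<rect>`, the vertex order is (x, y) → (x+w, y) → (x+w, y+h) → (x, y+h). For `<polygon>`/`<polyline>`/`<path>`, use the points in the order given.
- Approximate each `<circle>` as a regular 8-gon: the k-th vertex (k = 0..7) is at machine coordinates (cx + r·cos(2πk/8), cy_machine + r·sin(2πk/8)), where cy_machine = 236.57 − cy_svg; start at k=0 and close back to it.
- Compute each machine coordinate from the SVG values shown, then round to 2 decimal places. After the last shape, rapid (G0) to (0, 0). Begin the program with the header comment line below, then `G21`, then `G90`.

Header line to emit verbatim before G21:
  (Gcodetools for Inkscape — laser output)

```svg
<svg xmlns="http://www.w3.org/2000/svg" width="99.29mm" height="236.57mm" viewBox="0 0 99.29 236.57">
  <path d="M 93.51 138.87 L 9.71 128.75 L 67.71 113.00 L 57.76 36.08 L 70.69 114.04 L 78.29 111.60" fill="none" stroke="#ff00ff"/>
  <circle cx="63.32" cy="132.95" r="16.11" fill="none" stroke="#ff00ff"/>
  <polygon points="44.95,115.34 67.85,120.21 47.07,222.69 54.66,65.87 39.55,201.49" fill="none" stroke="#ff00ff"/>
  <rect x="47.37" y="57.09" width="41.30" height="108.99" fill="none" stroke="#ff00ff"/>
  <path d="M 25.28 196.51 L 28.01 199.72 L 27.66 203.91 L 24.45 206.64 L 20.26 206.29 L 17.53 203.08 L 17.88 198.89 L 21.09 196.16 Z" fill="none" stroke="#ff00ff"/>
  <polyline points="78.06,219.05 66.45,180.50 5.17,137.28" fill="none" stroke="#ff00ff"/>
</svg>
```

Since the viewBox matches the mm dimensions, user units are millimetres directly. The only transform is the Y-flip y_m = 236.57 − y_svg.

Shape 1 is a open polyline drawn with `<path>`. Its stroke #ff00ff means score at S457, F1985. After flipping Y the toolpath is (93.51,97.70) → (9.71,107.82) → (67.71,123.57) → (57.76,200.49) → (70.69,122.53) → (78.29,124.97).

Shape 2 is a circle drawn with `<circle>`. Its stroke #ff00ff means score at S457, F1985. After flipping Y the toolpath is (79.43,103.62) → (74.71,115.01) → (63.32,119.73) → (51.93,115.01) → (47.21,103.62) → (51.93,92.23) → (63.32,87.51) → (74.71,92.23) → (79.43,103.62), returning to the start.

Shape 3 is a closed polygon drawn with `<polygon>`. Its stroke #ff00ff means score at S457, F1985. After flipping Y the toolpath is (44.95,121.23) → (67.85,116.36) → (47.07,13.88) → (54.66,170.70) → (39.55,35.08) → (44.95,121.23), returning to the start.

Shape 4 is a rectangle drawn with `<rect>`. Its stroke #ff00ff means score at S457, F1985. After flipping Y the toolpath is (47.37,179.48) → (88.67,179.48) → (88.67,70.49) → (47.37,70.49) → (47.37,179.48), returning to the start.

Shape 5 is a regular polygon drawn with `<path>`. Its stroke #ff00ff means score at S457, F1985. After flipping Y the toolpath is (25.28,40.06) → (28.01,36.85) → (27.66,32.66) → (24.45,29.93) → (20.26,30.28) → (17.53,33.49) → (17.88,37.68) → (21.09,40.41) → (25.28,40.06), returning to the start.

Shape 6 is a open polyline drawn with `<polyline>`. Its stroke #ff00ff means score at S457, F1985. After flipping Y the toolpath is (78.06,17.52) → (66.45,56.07) → (5.17,99.29).

(Gcodetools for Inkscape — laser output)
G21
G90
G0 X93.51 Y97.70
M3 S457
G1 X9.71 Y107.82 F1985
G1 X67.71 Y123.57 F1985
G1 X57.76 Y200.49 F1985
G1 X70.69 Y122.53 F1985
G1 X78.29 Y124.97 F1985
G0 X79.43 Y103.62
M3 S457
G1 X74.71 Y115.01 F1985
G1 X63.32 Y119.73 F1985
G1 X51.93 Y115.01 F1985
G1 X47.21 Y103.62 F1985
G1 X51.93 Y92.23 F1985
G1 X63.32 Y87.51 F1985
G1 X74.71 Y92.23 F1985
G1 X79.43 Y103.62 F1985
G0 X44.95 Y121.23
M3 S457
G1 X67.85 Y116.36 F1985
G1 X47.07 Y13.88 F1985
G1 X54.66 Y170.70 F1985
G1 X39.55 Y35.08 F1985
G1 X44.95 Y121.23 F1985
G0 X47.37 Y179.48
M3 S457
G1 X88.67 Y179.48 F1985
G1 X88.67 Y70.49 F1985
G1 X47.37 Y70.49 F1985
G1 X47.37 Y179.48 F1985
G0 X25.28 Y40.06
M3 S457
G1 X28.01 Y36.85 F1985
G1 X27.66 Y32.66 F1985
G1 X24.45 Y29.93 F1985
G1 X20.26 Y30.28 F1985
G1 X17.53 Y33.49 F1985
G1 X17.88 Y37.68 F1985
G1 X21.09 Y40.41 F1985
G1 X25.28 Y40.06 F1985
G0 X78.06 Y17.52
M3 S457
G1 X66.45 Y56.07 F1985
G1 X5.17 Y99.29 F1985
M5
G0 X0.00 Y0.00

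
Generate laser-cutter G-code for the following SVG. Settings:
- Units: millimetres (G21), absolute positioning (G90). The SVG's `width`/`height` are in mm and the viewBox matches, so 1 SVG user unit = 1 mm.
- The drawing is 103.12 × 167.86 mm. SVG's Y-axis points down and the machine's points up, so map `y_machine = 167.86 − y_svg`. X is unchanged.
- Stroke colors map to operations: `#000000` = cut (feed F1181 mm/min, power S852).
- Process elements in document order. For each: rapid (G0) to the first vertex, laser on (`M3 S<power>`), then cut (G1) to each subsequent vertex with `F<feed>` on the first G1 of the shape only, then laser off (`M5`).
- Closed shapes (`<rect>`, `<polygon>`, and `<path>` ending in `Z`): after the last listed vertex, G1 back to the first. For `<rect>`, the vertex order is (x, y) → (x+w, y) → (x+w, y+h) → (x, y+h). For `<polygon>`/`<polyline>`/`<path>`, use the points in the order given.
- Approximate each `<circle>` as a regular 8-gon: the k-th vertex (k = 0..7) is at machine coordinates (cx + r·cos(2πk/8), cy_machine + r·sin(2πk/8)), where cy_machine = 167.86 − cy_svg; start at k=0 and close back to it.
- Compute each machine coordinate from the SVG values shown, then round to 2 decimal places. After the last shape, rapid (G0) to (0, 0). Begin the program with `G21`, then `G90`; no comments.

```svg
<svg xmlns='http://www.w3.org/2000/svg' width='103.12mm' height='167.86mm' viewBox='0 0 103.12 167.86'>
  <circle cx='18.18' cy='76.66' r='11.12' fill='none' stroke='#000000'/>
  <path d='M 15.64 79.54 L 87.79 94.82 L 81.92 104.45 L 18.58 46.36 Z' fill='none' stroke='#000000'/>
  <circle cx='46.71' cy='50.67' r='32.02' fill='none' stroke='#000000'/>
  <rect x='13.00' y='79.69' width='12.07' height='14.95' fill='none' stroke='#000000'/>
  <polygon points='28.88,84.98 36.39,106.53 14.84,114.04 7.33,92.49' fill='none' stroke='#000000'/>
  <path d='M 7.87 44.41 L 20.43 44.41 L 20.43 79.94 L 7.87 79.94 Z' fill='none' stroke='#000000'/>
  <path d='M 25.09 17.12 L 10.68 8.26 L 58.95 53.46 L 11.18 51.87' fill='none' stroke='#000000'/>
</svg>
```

1 u = 1 mm; y_m = 167.86 − y.

[1] `<circle>` circle, #000000→cut S852 F1181: (29.30,91.20) → (26.04,99.06) → (18.18,102.32) → (10.32,99.06) → (7.06,91.20) → (10.32,83.34) → (18.18,80.08) → (26.04,83.34) → (29.30,91.20) (closed)

[2] `<path>` closed polygon, #000000→cut S852 F1181: (15.64,88.32) → (87.79,73.04) → (81.92,63.41) → (18.58,121.50) → (15.64,88.32) (closed)

[3] `<circle>` circle, #000000→cut S852 F1181: (78.73,117.19) → (69.35,139.83) → (46.71,149.21) → (24.07,139.83) → (14.69,117.19) → (24.07,94.55) → (46.71,85.17) → (69.35,94.55) → (78.73,117.19) (closed)

[4] `<rect>` rectangle, #000000→cut S852 F1181: (13.00,88.17) → (25.07,88.17) → (25.07,73.22) → (13.00,73.22) → (13.00,88.17) (closed)

[5] `<polygon>` regular polygon, #000000→cut S852 F1181: (28.88,82.88) → (36.39,61.33) → (14.84,53.82) → (7.33,75.37) → (28.88,82.88) (closed)

[6] `<path>` rectangle, #000000→cut S852 F1181: (7.87,123.45) → (20.43,123.45) → (20.43,87.92) → (7.87,87.92) → (7.87,123.45) (closed)

[7] `<path>` open polyline, #000000→cut S852 F1181: (25.09,150.74) → (10.68,159.60) → (58.95,114.40) → (11.18,115.99)

G21
G90
G0 X29.30 Y91.20
M3 S852
G1 X26.04 Y99.06 F1181
G1 X18.18 Y102.32
G1 X10.32 Y99.06
G1 X7.06 Y91.20
G1 X10.32 Y83.34
G1 X18.18 Y80.08
G1 X26.04 Y83.34
G1 X29.30 Y91.20
M5
G0 X15.64 Y88.32
M3 S852
G1 X87.79 Y73.04 F1181
G1 X81.92 Y63.41
G1 X18.58 Y121.50
G1 X15.64 Y88.32
M5
G0 X78.73 Y117.19
M3 S852
G1 X69.35 Y139.83 F1181
G1 X46.71 Y149.21
G1 X24.07 Y139.83
G1 X14.69 Y117.19
G1 X24.07 Y94.55
G1 X46.71 Y85.17
G1 X69.35 Y94.55
G1 X78.73 Y117.19
M5
G0 X13.00 Y88.17
M3 S852
G1 X25.07 Y88.17 F1181
G1 X25.07 Y73.22
G1 X13.00 Y73.22
G1 X13.00 Y88.17
M5
G0 X28.88 Y82.88
M3 S852
G1 X36.39 Y61.33 F1181
G1 X14.84 Y53.82
G1 X7.33 Y75.37
G1 X28.88 Y82.88
M5
G0 X7.87 Y123.45
M3 S852
G1 X20.43 Y123.45 F1181
G1 X20.43 Y87.92
G1 X7.87 Y87.92
G1 X7.87 Y123.45
M5
G0 X25.09 Y150.74
M3 S852
G1 X10.68 Y159.60 F1181
G1 X58.95 Y114.40
G1 X11.18 Y115.99
M5
G0 X0.00 Y0.00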